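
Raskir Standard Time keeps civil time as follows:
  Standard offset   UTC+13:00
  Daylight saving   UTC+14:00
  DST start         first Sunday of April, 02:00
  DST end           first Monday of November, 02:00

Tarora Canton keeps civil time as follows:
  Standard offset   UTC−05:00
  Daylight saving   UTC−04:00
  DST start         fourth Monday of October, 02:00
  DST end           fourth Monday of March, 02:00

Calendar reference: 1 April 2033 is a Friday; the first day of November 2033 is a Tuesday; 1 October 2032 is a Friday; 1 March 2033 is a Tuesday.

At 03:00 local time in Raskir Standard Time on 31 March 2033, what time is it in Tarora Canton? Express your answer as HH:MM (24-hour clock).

1 April 2033 is a Friday, so the first Sunday is April 3.
1 November 2033 is a Tuesday, so the first Monday is November 7.
Daylight saving runs 3 April – 7 November; 31 March 2033 is outside that window, so Raskir Standard Time is on standard time at UTC+13:00.
03:00 Raskir Standard Time − 13h = 14:00 UTC (rolling into the previous day, 30 March 2033).
1 October 2032 is a Friday, so the first Monday is October 4 and the fourth is October 25.
1 March 2033 is a Tuesday, so the first Monday is March 7 and the fourth is March 28.
At the standard offset (UTC−05:00), 14:00 UTC − 5h = 09:00 Tarora Canton standard time.
Daylight saving runs 25 October 2032 – 28 March 2033; the standard-time date in Tarora Canton, 30 March 2033, is outside that window, so Tarora Canton is on standard time at UTC−05:00.
14:00 UTC − 5h = 09:00 Tarora Canton.

09:00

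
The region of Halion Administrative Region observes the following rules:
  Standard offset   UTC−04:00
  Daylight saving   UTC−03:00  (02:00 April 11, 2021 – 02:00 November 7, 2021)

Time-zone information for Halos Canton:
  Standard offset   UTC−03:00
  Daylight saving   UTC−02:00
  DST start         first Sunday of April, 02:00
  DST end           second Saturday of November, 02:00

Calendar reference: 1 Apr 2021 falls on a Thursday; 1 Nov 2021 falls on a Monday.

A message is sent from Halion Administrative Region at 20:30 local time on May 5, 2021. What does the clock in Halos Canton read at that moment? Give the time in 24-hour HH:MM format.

May 5, 2021 falls between 11 April and 7 November, so daylight saving is in effect and Halion Administrative Region is at UTC−03:00.
20:30 Halion Administrative Region + 3h = 23:30 UTC.
1 April 2021 is a Thursday, so the first Sunday is April 4.
1 November 2021 is a Monday, so the first Saturday is November 6 and the second is November 13.
At the standard offset (UTC−03:00), 23:30 UTC − 3h = 20:30 Halos Canton standard time.
The standard-time date in Halos Canton, May 5, 2021, falls between 4 April and 13 November, so daylight saving is in effect and Halos Canton is at UTC−02:00.
23:30 UTC − 2h = 21:30 Halos Canton.

21:30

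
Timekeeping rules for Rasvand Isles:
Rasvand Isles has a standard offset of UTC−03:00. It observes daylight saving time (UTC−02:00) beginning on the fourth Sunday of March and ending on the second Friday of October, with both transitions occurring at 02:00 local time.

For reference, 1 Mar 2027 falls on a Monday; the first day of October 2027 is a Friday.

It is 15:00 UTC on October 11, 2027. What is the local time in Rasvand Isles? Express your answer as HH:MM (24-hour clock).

1 March 2027 is a Monday, so the first Sunday is March 7 and the fourth is March 28.
1 October 2027 is a Friday, so the first Friday is October 1 and the second is October 8.
At the standard offset (UTC−03:00), 15:00 UTC − 3h = 12:00 Rasvand Isles standard time.
The standard-time date in Rasvand Isles, October 11, 2027, is outside the daylight-saving period (28 March – 8 October), so Rasvand Isles is on standard time, UTC−03:00.
15:00 UTC − 3h = 12:00 local.

12:00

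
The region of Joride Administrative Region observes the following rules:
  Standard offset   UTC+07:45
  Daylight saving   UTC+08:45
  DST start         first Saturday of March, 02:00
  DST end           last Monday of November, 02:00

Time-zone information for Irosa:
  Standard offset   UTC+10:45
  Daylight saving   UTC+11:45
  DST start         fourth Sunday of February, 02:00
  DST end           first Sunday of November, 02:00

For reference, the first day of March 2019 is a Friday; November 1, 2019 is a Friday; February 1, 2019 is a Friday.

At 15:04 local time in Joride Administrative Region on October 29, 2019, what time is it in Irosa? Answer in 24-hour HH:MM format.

1 March 2019 is a Friday, so the first Saturday is March 2.
1 November 2019 is a Friday, so Mondays fall on 4, 11, 18, 25; the last is November 25.
October 29, 2019 falls between 2 March and 25 November, so daylight saving is in effect and Joride Administrative Region is at UTC+08:45.
15:04 Joride Administrative Region − 8h45m = 06:19 UTC.
1 February 2019 is a Friday, so the first Sunday is February 3 and the fourth is February 24.
1 November 2019 is a Friday, so the first Sunday is November 3.
At the standard offset (UTC+10:45), 06:19 UTC + 10h45m = 17:04 Irosa standard time.
The standard-time date in Irosa, October 29, 2019, lies within the daylight-saving period (24 February – 3 November), so Irosa is on daylight time, UTC+11:45.
06:19 UTC + 11h45m = 18:04 Irosa.

18:04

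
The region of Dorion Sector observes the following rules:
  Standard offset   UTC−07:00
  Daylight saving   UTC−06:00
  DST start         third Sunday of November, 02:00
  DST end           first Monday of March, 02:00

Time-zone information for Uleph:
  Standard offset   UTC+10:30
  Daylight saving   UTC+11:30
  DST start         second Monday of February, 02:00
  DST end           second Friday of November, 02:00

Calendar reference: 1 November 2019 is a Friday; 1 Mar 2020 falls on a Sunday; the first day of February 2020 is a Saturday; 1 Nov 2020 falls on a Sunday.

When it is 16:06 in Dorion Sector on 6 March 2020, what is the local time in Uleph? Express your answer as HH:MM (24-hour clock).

10:36

1 November 2019 is a Friday, so the first Sunday is November 3 and the third is November 17.
1 March 2020 is a Sunday, so the first Monday is March 2.
6 March 2020 is outside the daylight-saving period (17 November 2019 – 2 March 2020), so Dorion Sector is on standard time, UTC−07:00.
16:06 Dorion Sector + 7h = 23:06 UTC.
1 February 2020 is a Saturday, so the first Monday is February 3 and the second is February 10.
1 November 2020 is a Sunday, so the first Friday is November 6 and the second is November 13.
At the standard offset (UTC+10:30), 23:06 UTC + 10h30m = 09:36 Uleph standard time (rolling into the next day, 7 March 2020).
Daylight saving runs 10 February – 13 November; the standard-time date in Uleph, 7 March 2020, is inside that window, so Uleph is at UTC+11:30.
23:06 UTC + 11h30m = 10:36 Uleph (rolling into the next day, 7 March 2020).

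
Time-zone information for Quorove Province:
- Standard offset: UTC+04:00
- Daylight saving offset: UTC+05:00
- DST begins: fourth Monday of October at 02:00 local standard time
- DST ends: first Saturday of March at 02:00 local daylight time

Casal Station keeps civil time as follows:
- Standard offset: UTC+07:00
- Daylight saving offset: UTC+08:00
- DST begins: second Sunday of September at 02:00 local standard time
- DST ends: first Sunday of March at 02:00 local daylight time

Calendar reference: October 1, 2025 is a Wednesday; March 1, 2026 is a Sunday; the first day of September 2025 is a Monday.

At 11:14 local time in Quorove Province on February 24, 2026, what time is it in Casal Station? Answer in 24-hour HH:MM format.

14:14

1 October 2025 is a Wednesday, so the first Monday is October 6 and the fourth is October 27.
1 March 2026 is a Sunday, so the first Saturday is March 7.
Daylight saving runs 27 October 2025 – 7 March 2026; February 24, 2026 is inside that window, so Quorove Province is at UTC+05:00.
11:14 Quorove Province − 5h = 06:14 UTC.
1 September 2025 is a Monday, so the first Sunday is September 7 and the second is September 14.
1 March 2026 is a Sunday, so the first Sunday is March 1.
At the standard offset (UTC+07:00), 06:14 UTC + 7h = 13:14 Casal Station standard time.
The standard-time date in Casal Station, February 24, 2026, falls between 14 September 2025 and 1 March 2026, so daylight saving is in effect and Casal Station is at UTC+08:00.
06:14 UTC + 8h = 14:14 Casal Station.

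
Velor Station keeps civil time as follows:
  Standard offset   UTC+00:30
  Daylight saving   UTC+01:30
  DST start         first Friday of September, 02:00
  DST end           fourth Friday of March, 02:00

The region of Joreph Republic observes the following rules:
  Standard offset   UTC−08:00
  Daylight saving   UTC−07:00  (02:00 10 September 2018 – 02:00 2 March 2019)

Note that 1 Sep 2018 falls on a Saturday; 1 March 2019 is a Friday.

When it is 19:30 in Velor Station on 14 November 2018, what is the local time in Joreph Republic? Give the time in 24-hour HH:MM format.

11:00

1 September 2018 is a Saturday, so the first Friday is September 7.
1 March 2019 is a Friday, so the first Friday is March 1 and the fourth is March 22.
14 November 2018 falls between 7 September 2018 and 22 March 2019, so daylight saving is in effect and Velor Station is at UTC+01:30.
19:30 Velor Station − 1h30m = 18:00 UTC.
At the standard offset (UTC−08:00), 18:00 UTC − 8h = 10:00 Joreph Republic standard time.
The standard-time date in Joreph Republic, 14 November 2018, falls between 10 September 2018 and 2 March 2019, so daylight saving is in effect and Joreph Republic is at UTC−07:00.
18:00 UTC − 7h = 11:00 Joreph Republic.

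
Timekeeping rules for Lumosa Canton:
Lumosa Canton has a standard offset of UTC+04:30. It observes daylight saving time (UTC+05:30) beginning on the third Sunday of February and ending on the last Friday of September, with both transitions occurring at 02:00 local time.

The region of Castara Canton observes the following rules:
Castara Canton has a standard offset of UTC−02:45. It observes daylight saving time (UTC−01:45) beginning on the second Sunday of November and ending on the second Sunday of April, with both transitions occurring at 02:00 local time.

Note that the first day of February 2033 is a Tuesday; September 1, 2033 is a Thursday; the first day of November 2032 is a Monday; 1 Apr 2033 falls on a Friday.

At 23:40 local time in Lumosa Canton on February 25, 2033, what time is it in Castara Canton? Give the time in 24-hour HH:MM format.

1 February 2033 is a Tuesday, so the first Sunday is February 6 and the third is February 20.
1 September 2033 is a Thursday, so Fridays fall on 2, 9, 16, 23, 30; the last is September 30.
February 25, 2033 lies within the daylight-saving period (20 February – 30 September), so Lumosa Canton is on daylight time, UTC+05:30.
23:40 Lumosa Canton − 5h30m = 18:10 UTC.
1 November 2032 is a Monday, so the first Sunday is November 7 and the second is November 14.
1 April 2033 is a Friday, so the first Sunday is April 3 and the second is April 10.
At the standard offset (UTC−02:45), 18:10 UTC − 2h45m = 15:25 Castara Canton standard time.
Daylight saving runs 14 November 2032 – 10 April 2033; the standard-time date in Castara Canton, February 25, 2033, is inside that window, so Castara Canton is at UTC−01:45.
18:10 UTC − 1h45m = 16:25 Castara Canton.

16:25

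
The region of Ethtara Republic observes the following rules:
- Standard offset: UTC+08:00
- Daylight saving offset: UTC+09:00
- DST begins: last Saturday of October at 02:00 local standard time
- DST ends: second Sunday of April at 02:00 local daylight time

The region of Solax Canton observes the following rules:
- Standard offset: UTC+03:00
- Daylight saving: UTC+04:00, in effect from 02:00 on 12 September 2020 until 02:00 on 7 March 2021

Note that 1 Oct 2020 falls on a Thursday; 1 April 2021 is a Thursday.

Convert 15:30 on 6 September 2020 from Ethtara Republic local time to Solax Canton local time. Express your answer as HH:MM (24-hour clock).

10:30

1 October 2020 is a Thursday, so Saturdays fall on 3, 10, 17, 24, 31; the last is October 31.
1 April 2021 is a Thursday, so the first Sunday is April 4 and the second is April 11.
6 September 2020 is outside the daylight-saving period (31 October 2020 – 11 April 2021), so Ethtara Republic is on standard time, UTC+08:00.
15:30 Ethtara Republic − 8h = 07:30 UTC.
At the standard offset (UTC+03:00), 07:30 UTC + 3h = 10:30 Solax Canton standard time.
Daylight saving runs 12 September 2020 – 7 March 2021; the standard-time date in Solax Canton, 6 September 2020, is outside that window, so Solax Canton is on standard time at UTC+03:00.
07:30 UTC + 3h = 10:30 Solax Canton.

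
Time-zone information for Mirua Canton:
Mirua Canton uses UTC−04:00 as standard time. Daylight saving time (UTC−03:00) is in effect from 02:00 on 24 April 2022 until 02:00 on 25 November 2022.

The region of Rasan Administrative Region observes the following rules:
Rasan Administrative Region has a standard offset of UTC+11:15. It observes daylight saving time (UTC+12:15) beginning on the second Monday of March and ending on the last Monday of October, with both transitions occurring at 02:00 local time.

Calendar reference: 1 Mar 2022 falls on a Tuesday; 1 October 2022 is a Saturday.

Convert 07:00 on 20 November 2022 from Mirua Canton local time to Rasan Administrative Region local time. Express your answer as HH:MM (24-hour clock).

20 November 2022 falls between 24 April and 25 November, so daylight saving is in effect and Mirua Canton is at UTC−03:00.
07:00 Mirua Canton + 3h = 10:00 UTC.
1 March 2022 is a Tuesday, so the first Monday is March 7 and the second is March 14.
1 October 2022 is a Saturday, so Mondays fall on 3, 10, 17, 24, 31; the last is October 31.
At the standard offset (UTC+11:15), 10:00 UTC + 11h15m = 21:15 Rasan Administrative Region standard time.
The standard-time date in Rasan Administrative Region, 20 November 2022, does not fall between 14 March and 31 October, so daylight saving is not in effect and Rasan Administrative Region is at UTC+11:15.
10:00 UTC + 11h15m = 21:15 Rasan Administrative Region.

21:15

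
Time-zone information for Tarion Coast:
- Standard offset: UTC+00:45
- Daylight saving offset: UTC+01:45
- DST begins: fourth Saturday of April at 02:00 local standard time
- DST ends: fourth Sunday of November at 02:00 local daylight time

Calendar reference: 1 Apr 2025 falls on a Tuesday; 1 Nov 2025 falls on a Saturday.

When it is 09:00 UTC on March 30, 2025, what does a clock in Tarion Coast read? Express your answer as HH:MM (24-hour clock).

1 April 2025 is a Tuesday, so the first Saturday is April 5 and the fourth is April 26.
1 November 2025 is a Saturday, so the first Sunday is November 2 and the fourth is November 23.
At the standard offset (UTC+00:45), 09:00 UTC + 0h45m = 09:45 Tarion Coast standard time.
The standard-time date in Tarion Coast, March 30, 2025, does not fall between 26 April and 23 November, so daylight saving is not in effect and Tarion Coast is at UTC+00:45.
09:00 UTC + 0h45m = 09:45 local.

09:45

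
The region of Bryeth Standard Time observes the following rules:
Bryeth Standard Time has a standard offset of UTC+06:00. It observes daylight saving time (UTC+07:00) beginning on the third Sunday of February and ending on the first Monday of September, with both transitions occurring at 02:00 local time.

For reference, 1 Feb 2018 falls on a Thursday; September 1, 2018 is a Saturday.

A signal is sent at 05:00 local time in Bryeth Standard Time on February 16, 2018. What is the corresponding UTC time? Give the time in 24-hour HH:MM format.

23:00

1 February 2018 is a Thursday, so the first Sunday is February 4 and the third is February 18.
1 September 2018 is a Saturday, so the first Monday is September 3.
February 16, 2018 is outside the daylight-saving period (18 February – 3 September), so Bryeth Standard Time is on standard time, UTC+06:00.
05:00 local − 6h = 23:00 UTC (rolling into the previous day, 15 February 2018).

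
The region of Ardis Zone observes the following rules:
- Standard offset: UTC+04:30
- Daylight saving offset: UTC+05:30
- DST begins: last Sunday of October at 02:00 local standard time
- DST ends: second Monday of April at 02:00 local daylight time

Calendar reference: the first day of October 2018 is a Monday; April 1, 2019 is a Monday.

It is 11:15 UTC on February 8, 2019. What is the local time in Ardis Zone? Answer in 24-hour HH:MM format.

16:45

1 October 2018 is a Monday, so Sundays fall on 7, 14, 21, 28; the last is October 28.
1 April 2019 is a Monday, so the first Monday is April 1 and the second is April 8.
At the standard offset (UTC+04:30), 11:15 UTC + 4h30m = 15:45 Ardis Zone standard time.
The standard-time date in Ardis Zone, February 8, 2019, lies within the daylight-saving period (28 October 2018 – 8 April 2019), so Ardis Zone is on daylight time, UTC+05:30.
11:15 UTC + 5h30m = 16:45 local.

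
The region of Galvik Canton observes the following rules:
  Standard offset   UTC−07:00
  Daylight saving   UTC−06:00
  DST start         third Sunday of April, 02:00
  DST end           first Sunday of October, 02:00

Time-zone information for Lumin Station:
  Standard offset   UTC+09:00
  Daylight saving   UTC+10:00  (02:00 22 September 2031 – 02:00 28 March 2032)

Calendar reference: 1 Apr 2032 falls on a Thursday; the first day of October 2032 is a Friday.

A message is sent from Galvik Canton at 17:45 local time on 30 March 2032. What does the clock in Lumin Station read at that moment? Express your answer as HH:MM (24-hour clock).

09:45

1 April 2032 is a Thursday, so the first Sunday is April 4 and the third is April 18.
1 October 2032 is a Friday, so the first Sunday is October 3.
30 March 2032 is outside the daylight-saving period (18 April – 3 October), so Galvik Canton is on standard time, UTC−07:00.
17:45 Galvik Canton + 7h = 00:45 UTC (rolling into the next day, 31 March 2032).
At the standard offset (UTC+09:00), 00:45 UTC + 9h = 09:45 Lumin Station standard time.
The standard-time date in Lumin Station, 31 March 2032, does not fall between 22 September 2031 and 28 March 2032, so daylight saving is not in effect and Lumin Station is at UTC+09:00.
00:45 UTC + 9h = 09:45 Lumin Station.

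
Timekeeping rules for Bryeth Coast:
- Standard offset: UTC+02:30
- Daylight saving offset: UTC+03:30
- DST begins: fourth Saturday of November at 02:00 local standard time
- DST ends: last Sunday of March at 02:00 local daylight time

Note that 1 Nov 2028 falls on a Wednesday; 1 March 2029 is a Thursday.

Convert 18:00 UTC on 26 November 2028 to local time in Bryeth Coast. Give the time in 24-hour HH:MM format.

1 November 2028 is a Wednesday, so the first Saturday is November 4 and the fourth is November 25.
1 March 2029 is a Thursday, so Sundays fall on 4, 11, 18, 25; the last is March 25.
At the standard offset (UTC+02:30), 18:00 UTC + 2h30m = 20:30 Bryeth Coast standard time.
The standard-time date in Bryeth Coast, 26 November 2028, falls between 25 November 2028 and 25 March 2029, so daylight saving is in effect and Bryeth Coast is at UTC+03:30.
18:00 UTC + 3h30m = 21:30 local.

21:30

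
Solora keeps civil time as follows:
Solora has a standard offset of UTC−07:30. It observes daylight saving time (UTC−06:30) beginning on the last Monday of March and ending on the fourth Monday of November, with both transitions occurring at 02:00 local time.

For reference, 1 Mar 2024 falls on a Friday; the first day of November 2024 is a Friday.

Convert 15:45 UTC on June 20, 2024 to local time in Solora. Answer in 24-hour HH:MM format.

1 March 2024 is a Friday, so Mondays fall on 4, 11, 18, 25; the last is March 25.
1 November 2024 is a Friday, so the first Monday is November 4 and the fourth is November 25.
At the standard offset (UTC−07:30), 15:45 UTC − 7h30m = 08:15 Solora standard time.
The standard-time date in Solora, June 20, 2024, lies within the daylight-saving period (25 March – 25 November), so Solora is on daylight time, UTC−06:30.
15:45 UTC − 6h30m = 09:15 local.

09:15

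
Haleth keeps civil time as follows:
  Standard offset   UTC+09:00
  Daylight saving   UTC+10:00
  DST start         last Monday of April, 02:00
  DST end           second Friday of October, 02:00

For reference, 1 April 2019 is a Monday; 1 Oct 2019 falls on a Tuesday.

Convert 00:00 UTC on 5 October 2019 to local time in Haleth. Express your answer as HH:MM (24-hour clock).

1 April 2019 is a Monday, so Mondays fall on 1, 8, 15, 22, 29; the last is April 29.
1 October 2019 is a Tuesday, so the first Friday is October 4 and the second is October 11.
At the standard offset (UTC+09:00), 00:00 UTC + 9h = 09:00 Haleth standard time.
Daylight saving runs 29 April – 11 October; the standard-time date in Haleth, 5 October 2019, is inside that window, so Haleth is at UTC+10:00.
00:00 UTC + 10h = 10:00 local.

10:00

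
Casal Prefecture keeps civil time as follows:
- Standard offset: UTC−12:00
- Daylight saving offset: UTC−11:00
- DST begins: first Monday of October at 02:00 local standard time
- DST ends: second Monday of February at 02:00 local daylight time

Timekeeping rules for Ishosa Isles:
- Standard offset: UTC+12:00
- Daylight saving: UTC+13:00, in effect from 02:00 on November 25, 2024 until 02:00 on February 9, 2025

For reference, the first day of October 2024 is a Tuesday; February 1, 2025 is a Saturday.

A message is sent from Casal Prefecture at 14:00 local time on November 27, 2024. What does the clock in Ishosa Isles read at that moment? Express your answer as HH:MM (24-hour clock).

14:00

1 October 2024 is a Tuesday, so the first Monday is October 7.
1 February 2025 is a Saturday, so the first Monday is February 3 and the second is February 10.
November 27, 2024 falls between 7 October 2024 and 10 February 2025, so daylight saving is in effect and Casal Prefecture is at UTC−11:00.
14:00 Casal Prefecture + 11h = 01:00 UTC (rolling into the next day, 28 November 2024).
At the standard offset (UTC+12:00), 01:00 UTC + 12h = 13:00 Ishosa Isles standard time.
The standard-time date in Ishosa Isles, November 28, 2024, lies within the daylight-saving period (25 November 2024 – 9 February 2025), so Ishosa Isles is on daylight time, UTC+13:00.
01:00 UTC + 13h = 14:00 Ishosa Isles.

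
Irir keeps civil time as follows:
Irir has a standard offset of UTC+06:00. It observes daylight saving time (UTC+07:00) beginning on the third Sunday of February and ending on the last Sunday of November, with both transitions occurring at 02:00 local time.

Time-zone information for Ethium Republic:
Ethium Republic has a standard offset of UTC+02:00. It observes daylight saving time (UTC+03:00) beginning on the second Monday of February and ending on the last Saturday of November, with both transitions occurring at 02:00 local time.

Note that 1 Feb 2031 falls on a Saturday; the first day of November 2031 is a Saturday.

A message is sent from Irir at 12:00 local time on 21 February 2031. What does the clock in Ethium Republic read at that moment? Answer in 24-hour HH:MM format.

08:00

1 February 2031 is a Saturday, so the first Sunday is February 2 and the third is February 16.
1 November 2031 is a Saturday, so Sundays fall on 2, 9, 16, 23, 30; the last is November 30.
21 February 2031 falls between 16 February and 30 November, so daylight saving is in effect and Irir is at UTC+07:00.
12:00 Irir − 7h = 05:00 UTC.
1 February 2031 is a Saturday, so the first Monday is February 3 and the second is February 10.
1 November 2031 is a Saturday, so Saturdays fall on 1, 8, 15, 22, 29; the last is November 29.
At the standard offset (UTC+02:00), 05:00 UTC + 2h = 07:00 Ethium Republic standard time.
The standard-time date in Ethium Republic, 21 February 2031, falls between 10 February and 29 November, so daylight saving is in effect and Ethium Republic is at UTC+03:00.
05:00 UTC + 3h = 08:00 Ethium Republic.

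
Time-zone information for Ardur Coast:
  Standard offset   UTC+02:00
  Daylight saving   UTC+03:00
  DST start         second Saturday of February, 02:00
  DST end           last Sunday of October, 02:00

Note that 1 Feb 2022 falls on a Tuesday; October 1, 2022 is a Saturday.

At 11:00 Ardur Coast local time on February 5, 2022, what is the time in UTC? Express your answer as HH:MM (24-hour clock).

1 February 2022 is a Tuesday, so the first Saturday is February 5 and the second is February 12.
1 October 2022 is a Saturday, so Sundays fall on 2, 9, 16, 23, 30; the last is October 30.
February 5, 2022 is outside the daylight-saving period (12 February – 30 October), so Ardur Coast is on standard time, UTC+02:00.
11:00 local − 2h = 09:00 UTC.

09:00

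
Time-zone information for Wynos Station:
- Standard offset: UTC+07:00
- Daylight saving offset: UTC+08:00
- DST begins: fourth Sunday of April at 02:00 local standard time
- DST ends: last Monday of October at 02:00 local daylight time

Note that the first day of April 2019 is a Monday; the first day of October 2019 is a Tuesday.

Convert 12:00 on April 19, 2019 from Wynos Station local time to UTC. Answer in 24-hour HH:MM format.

1 April 2019 is a Monday, so the first Sunday is April 7 and the fourth is April 28.
1 October 2019 is a Tuesday, so Mondays fall on 7, 14, 21, 28; the last is October 28.
April 19, 2019 is outside the daylight-saving period (28 April – 28 October), so Wynos Station is on standard time, UTC+07:00.
12:00 local − 7h = 05:00 UTC.

05:00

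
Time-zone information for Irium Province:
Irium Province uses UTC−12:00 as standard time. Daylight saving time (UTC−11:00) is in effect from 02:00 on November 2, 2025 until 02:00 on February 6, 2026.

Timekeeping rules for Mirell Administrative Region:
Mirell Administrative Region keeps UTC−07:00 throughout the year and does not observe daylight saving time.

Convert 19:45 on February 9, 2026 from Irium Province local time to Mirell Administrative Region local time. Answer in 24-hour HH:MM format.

00:45

February 9, 2026 is outside the daylight-saving period (2 November 2025 – 6 February 2026), so Irium Province is on standard time, UTC−12:00.
19:45 Irium Province + 12h = 07:45 UTC (rolling into the next day, 10 February 2026).
Mirell Administrative Region stays on UTC−07:00 all year.
07:45 UTC − 7h = 00:45 Mirell Administrative Region.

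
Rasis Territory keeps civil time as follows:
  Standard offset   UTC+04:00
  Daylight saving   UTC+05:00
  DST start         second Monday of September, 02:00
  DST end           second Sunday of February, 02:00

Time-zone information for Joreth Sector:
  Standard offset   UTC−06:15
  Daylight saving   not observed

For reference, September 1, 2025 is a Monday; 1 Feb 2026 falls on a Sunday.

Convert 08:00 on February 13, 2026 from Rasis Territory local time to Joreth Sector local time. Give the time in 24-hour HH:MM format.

21:45

1 September 2025 is a Monday, so the first Monday is September 1 and the second is September 8.
1 February 2026 is a Sunday, so the first Sunday is February 1 and the second is February 8.
February 13, 2026 does not fall between 8 September 2025 and 8 February 2026, so daylight saving is not in effect and Rasis Territory is at UTC+04:00.
08:00 Rasis Territory − 4h = 04:00 UTC.
Joreth Sector has no daylight saving, so its offset is UTC−06:15 year-round.
04:00 UTC − 6h15m = 21:45 Joreth Sector (rolling into the previous day, 12 February 2026).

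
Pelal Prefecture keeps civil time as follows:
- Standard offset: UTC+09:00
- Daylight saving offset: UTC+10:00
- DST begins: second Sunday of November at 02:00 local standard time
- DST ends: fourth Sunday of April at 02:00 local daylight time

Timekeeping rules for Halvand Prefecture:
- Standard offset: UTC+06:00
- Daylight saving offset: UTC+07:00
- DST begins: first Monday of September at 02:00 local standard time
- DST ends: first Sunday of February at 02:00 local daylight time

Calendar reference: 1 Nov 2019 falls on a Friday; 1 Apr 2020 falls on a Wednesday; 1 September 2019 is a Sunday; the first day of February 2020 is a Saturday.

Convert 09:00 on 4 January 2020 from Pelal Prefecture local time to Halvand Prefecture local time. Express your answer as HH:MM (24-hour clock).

1 November 2019 is a Friday, so the first Sunday is November 3 and the second is November 10.
1 April 2020 is a Wednesday, so the first Sunday is April 5 and the fourth is April 26.
Daylight saving runs 10 November 2019 – 26 April 2020; 4 January 2020 is inside that window, so Pelal Prefecture is at UTC+10:00.
09:00 Pelal Prefecture − 10h = 23:00 UTC (rolling into the previous day, 3 January 2020).
1 September 2019 is a Sunday, so the first Monday is September 2.
1 February 2020 is a Saturday, so the first Sunday is February 2.
At the standard offset (UTC+06:00), 23:00 UTC + 6h = 05:00 Halvand Prefecture standard time (rolling into the next day, 4 January 2020).
The standard-time date in Halvand Prefecture, 4 January 2020, falls between 2 September 2019 and 2 February 2020, so daylight saving is in effect and Halvand Prefecture is at UTC+07:00.
23:00 UTC + 7h = 06:00 Halvand Prefecture (rolling into the next day, 4 January 2020).

06:00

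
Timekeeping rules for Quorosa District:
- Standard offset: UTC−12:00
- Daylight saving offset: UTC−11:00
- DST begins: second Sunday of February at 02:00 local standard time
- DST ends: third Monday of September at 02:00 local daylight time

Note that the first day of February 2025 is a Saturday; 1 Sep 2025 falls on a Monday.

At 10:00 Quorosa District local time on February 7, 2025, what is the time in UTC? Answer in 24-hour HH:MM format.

1 February 2025 is a Saturday, so the first Sunday is February 2 and the second is February 9.
1 September 2025 is a Monday, so the first Monday is September 1 and the third is September 15.
Daylight saving runs 9 February – 15 September; February 7, 2025 is outside that window, so Quorosa District is on standard time at UTC−12:00.
10:00 local + 12h = 22:00 UTC.

22:00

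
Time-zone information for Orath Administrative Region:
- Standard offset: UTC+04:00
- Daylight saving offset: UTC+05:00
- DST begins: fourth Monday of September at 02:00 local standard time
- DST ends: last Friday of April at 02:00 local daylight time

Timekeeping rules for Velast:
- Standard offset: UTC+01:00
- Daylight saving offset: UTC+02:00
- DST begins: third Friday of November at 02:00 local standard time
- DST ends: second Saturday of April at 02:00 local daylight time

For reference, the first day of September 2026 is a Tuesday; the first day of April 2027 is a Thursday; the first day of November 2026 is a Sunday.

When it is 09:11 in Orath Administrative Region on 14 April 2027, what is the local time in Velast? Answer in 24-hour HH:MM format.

05:11

1 September 2026 is a Tuesday, so the first Monday is September 7 and the fourth is September 28.
1 April 2027 is a Thursday, so Fridays fall on 2, 9, 16, 23, 30; the last is April 30.
14 April 2027 falls between 28 September 2026 and 30 April 2027, so daylight saving is in effect and Orath Administrative Region is at UTC+05:00.
09:11 Orath Administrative Region − 5h = 04:11 UTC.
1 November 2026 is a Sunday, so the first Friday is November 6 and the third is November 20.
1 April 2027 is a Thursday, so the first Saturday is April 3 and the second is April 10.
At the standard offset (UTC+01:00), 04:11 UTC + 1h = 05:11 Velast standard time.
The standard-time date in Velast, 14 April 2027, is outside the daylight-saving period (20 November 2026 – 10 April 2027), so Velast is on standard time, UTC+01:00.
04:11 UTC + 1h = 05:11 Velast.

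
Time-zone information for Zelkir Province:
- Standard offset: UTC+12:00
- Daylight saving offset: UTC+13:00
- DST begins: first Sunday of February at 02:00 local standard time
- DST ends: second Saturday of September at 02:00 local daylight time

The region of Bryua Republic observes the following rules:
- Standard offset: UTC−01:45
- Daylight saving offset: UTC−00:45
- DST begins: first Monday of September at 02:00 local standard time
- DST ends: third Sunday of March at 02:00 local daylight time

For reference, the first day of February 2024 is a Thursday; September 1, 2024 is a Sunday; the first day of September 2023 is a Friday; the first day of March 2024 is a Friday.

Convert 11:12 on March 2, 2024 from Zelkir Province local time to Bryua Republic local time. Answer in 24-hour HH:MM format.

1 February 2024 is a Thursday, so the first Sunday is February 4.
1 September 2024 is a Sunday, so the first Saturday is September 7 and the second is September 14.
March 2, 2024 lies within the daylight-saving period (4 February – 14 September), so Zelkir Province is on daylight time, UTC+13:00.
11:12 Zelkir Province − 13h = 22:12 UTC (rolling into the previous day, 1 March 2024).
1 September 2023 is a Friday, so the first Monday is September 4.
1 March 2024 is a Friday, so the first Sunday is March 3 and the third is March 17.
At the standard offset (UTC−01:45), 22:12 UTC − 1h45m = 20:27 Bryua Republic standard time.
Daylight saving runs 4 September 2023 – 17 March 2024; the standard-time date in Bryua Republic, March 1, 2024, is inside that window, so Bryua Republic is at UTC−00:45.
22:12 UTC − 0h45m = 21:27 Bryua Republic.

21:27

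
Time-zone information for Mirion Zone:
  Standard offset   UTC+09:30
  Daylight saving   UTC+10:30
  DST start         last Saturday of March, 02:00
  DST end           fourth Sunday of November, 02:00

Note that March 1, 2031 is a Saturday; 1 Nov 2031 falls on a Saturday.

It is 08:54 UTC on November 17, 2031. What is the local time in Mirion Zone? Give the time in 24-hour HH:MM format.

19:24

1 March 2031 is a Saturday, so Saturdays fall on 1, 8, 15, 22, 29; the last is March 29.
1 November 2031 is a Saturday, so the first Sunday is November 2 and the fourth is November 23.
At the standard offset (UTC+09:30), 08:54 UTC + 9h30m = 18:24 Mirion Zone standard time.
The standard-time date in Mirion Zone, November 17, 2031, falls between 29 March and 23 November, so daylight saving is in effect and Mirion Zone is at UTC+10:30.
08:54 UTC + 10h30m = 19:24 local.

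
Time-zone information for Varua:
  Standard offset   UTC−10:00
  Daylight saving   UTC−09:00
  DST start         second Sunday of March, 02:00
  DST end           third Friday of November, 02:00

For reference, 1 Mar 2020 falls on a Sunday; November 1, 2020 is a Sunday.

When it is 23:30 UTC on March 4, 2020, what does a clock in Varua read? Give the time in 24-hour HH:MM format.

13:30

1 March 2020 is a Sunday, so the first Sunday is March 1 and the second is March 8.
1 November 2020 is a Sunday, so the first Friday is November 6 and the third is November 20.
At the standard offset (UTC−10:00), 23:30 UTC − 10h = 13:30 Varua standard time.
The standard-time date in Varua, March 4, 2020, is outside the daylight-saving period (8 March – 20 November), so Varua is on standard time, UTC−10:00.
23:30 UTC − 10h = 13:30 local.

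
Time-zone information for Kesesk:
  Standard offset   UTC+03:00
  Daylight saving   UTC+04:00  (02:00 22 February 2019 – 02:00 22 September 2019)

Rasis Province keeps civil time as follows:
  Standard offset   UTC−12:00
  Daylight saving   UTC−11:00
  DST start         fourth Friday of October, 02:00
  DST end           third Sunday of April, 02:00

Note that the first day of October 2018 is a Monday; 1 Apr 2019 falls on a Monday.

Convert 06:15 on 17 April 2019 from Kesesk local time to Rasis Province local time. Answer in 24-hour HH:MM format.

Daylight saving runs 22 February – 22 September; 17 April 2019 is inside that window, so Kesesk is at UTC+04:00.
06:15 Kesesk − 4h = 02:15 UTC.
1 October 2018 is a Monday, so the first Friday is October 5 and the fourth is October 26.
1 April 2019 is a Monday, so the first Sunday is April 7 and the third is April 21.
At the standard offset (UTC−12:00), 02:15 UTC − 12h = 14:15 Rasis Province standard time (rolling into the previous day, 16 April 2019).
The standard-time date in Rasis Province, 16 April 2019, falls between 26 October 2018 and 21 April 2019, so daylight saving is in effect and Rasis Province is at UTC−11:00.
02:15 UTC − 11h = 15:15 Rasis Province (rolling into the previous day, 16 April 2019).

15:15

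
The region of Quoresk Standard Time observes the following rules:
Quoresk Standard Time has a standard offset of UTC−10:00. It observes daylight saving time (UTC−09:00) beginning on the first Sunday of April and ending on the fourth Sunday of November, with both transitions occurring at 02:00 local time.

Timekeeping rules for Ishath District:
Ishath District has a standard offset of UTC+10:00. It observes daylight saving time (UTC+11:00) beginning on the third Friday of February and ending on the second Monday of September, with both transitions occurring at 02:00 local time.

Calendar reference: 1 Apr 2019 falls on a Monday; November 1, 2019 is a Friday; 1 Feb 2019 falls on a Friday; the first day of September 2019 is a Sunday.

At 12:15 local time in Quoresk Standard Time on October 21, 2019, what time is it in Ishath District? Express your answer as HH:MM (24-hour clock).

07:15

1 April 2019 is a Monday, so the first Sunday is April 7.
1 November 2019 is a Friday, so the first Sunday is November 3 and the fourth is November 24.
October 21, 2019 falls between 7 April and 24 November, so daylight saving is in effect and Quoresk Standard Time is at UTC−09:00.
12:15 Quoresk Standard Time + 9h = 21:15 UTC.
1 February 2019 is a Friday, so the first Friday is February 1 and the third is February 15.
1 September 2019 is a Sunday, so the first Monday is September 2 and the second is September 9.
At the standard offset (UTC+10:00), 21:15 UTC + 10h = 07:15 Ishath District standard time (rolling into the next day, 22 October 2019).
The standard-time date in Ishath District, October 22, 2019, does not fall between 15 February and 9 September, so daylight saving is not in effect and Ishath District is at UTC+10:00.
21:15 UTC + 10h = 07:15 Ishath District (rolling into the next day, 22 October 2019).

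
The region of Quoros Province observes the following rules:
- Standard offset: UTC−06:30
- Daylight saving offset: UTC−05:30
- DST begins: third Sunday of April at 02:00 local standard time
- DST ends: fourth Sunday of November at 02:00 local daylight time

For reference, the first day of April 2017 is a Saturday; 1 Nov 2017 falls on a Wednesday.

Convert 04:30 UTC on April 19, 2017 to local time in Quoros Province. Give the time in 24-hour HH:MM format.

23:00

1 April 2017 is a Saturday, so the first Sunday is April 2 and the third is April 16.
1 November 2017 is a Wednesday, so the first Sunday is November 5 and the fourth is November 26.
At the standard offset (UTC−06:30), 04:30 UTC − 6h30m = 22:00 Quoros Province standard time (rolling into the previous day, 18 April 2017).
The standard-time date in Quoros Province, April 18, 2017, lies within the daylight-saving period (16 April – 26 November), so Quoros Province is on daylight time, UTC−05:30.
04:30 UTC − 5h30m = 23:00 local (rolling into the previous day, 18 April 2017).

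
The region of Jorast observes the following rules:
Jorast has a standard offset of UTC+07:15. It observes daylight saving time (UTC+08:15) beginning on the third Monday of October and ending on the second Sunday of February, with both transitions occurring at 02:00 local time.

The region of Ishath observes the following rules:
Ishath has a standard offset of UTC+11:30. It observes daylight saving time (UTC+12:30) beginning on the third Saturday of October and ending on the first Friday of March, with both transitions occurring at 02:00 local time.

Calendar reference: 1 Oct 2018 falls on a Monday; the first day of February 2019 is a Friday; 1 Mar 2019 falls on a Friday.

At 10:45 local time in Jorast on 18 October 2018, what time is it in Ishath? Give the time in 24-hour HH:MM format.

1 October 2018 is a Monday, so the first Monday is October 1 and the third is October 15.
1 February 2019 is a Friday, so the first Sunday is February 3 and the second is February 10.
18 October 2018 falls between 15 October 2018 and 10 February 2019, so daylight saving is in effect and Jorast is at UTC+08:15.
10:45 Jorast − 8h15m = 02:30 UTC.
1 October 2018 is a Monday, so the first Saturday is October 6 and the third is October 20.
1 March 2019 is a Friday, so the first Friday is March 1.
At the standard offset (UTC+11:30), 02:30 UTC + 11h30m = 14:00 Ishath standard time.
Daylight saving runs 20 October 2018 – 1 March 2019; the standard-time date in Ishath, 18 October 2018, is outside that window, so Ishath is on standard time at UTC+11:30.
02:30 UTC + 11h30m = 14:00 Ishath.

14:00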